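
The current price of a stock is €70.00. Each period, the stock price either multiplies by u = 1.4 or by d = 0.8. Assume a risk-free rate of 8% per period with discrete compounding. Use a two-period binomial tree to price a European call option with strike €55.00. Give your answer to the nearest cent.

Risk-neutral probability p = (1 + 0.08 − 0.8)/(1.4 − 0.8) = 0.2800/0.6000 = 0.4667
Terminal stock prices: S_uu = 137.2, S_ud = 78.4, S_dd = 44.8
Terminal payoffs (S − K): max(82.2, 0) = 82.2, max(23.4, 0) = 23.4, max(-10.2, 0) = 0
Node u (S = 98): V_u = 1/1.08·[0.4667·82.2000 + 0.5333·23.4000] = 47.0741
Node d (S = 56): V_d = 1/1.08·[0.4667·23.4000 + 0.5333·0.0000] = 10.1111
Node 0 (S = 70): V_0 = 1/1.08·[0.4667·47.0741 + 0.5333·10.1111] = 25.3338

€25.33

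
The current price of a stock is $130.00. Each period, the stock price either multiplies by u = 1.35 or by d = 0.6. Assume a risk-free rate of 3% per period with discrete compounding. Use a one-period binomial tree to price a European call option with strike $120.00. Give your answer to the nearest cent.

$30.89

Risk-neutral probability p = (1 + 0.03 − 0.6)/(1.35 − 0.6) = 0.4300/0.7500 = 0.5733
Terminal stock prices: S_u = 175.5, S_d = 78
Terminal payoffs (S − K): max(55.5, 0) = 55.5, max(-42, 0) = 0
Node 0 (S = 130): V_0 = 1/1.03·[0.5733·55.5000 + 0.4267·0.0000] = 30.8932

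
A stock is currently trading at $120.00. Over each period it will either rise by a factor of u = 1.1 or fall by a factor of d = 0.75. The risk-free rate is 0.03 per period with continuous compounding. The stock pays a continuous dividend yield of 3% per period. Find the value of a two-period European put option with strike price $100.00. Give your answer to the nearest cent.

Per-period risk-free factor R = e^0.03 = 1.0305; dividend-adjusted growth = e^(0.03−0.03) = 1.0000.
Risk-neutral probability p = (1.0000 − 0.75)/(1.1 − 0.75) = 0.2500/0.3500 = 0.7143
Terminal stock prices: S_uu = 145.2, S_ud = 99, S_dd = 67.5
Terminal payoffs (K − S): max(-45.2, 0) = 0, max(1, 0) = 1, max(32.5, 0) = 32.5
Node u (S = 132): V_u = e^(−0.03)·[0.7143·0.0000 + 0.2857·1.0000] = 0.2773
Node d (S = 90): V_d = e^(−0.03)·[0.7143·1.0000 + 0.2857·32.5000] = 9.7045
Node 0 (S = 120): V_0 = e^(−0.03)·[0.7143·0.2773 + 0.2857·9.7045] = 2.8830

$2.88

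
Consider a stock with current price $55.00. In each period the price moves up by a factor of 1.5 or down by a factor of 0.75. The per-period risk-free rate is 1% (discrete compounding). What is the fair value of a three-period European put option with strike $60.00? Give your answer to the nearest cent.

$15.82

Risk-neutral probability p = (1 + 0.01 − 0.75)/(1.5 − 0.75) = 0.2600/0.7500 = 0.3467
Terminal stock prices: S_uuu = 185.6, S_uud = 92.81, S_udd = 46.41, S_ddd = 23.2
Terminal payoffs (K − S): max(-125.6, 0) = 0, max(-32.81, 0) = 0, max(13.59, 0) = 13.59, max(36.8, 0) = 36.8
Node uu (S = 123.8): V_uu = 1/1.01·[0.3467·0.0000 + 0.6533·0.0000] = 0.0000
Node ud (S = 61.88): V_ud = 1/1.01·[0.3467·0.0000 + 0.6533·13.5938] = 8.7933
Node dd (S = 30.94): V_dd = 1/1.01·[0.3467·13.5938 + 0.6533·36.7969] = 28.4684
Node u (S = 82.5): V_u = 1/1.01·[0.3467·0.0000 + 0.6533·8.7933] = 5.6881
Node d (S = 41.25): V_d = 1/1.01·[0.3467·8.7933 + 0.6533·28.4684] = 21.4334
Node 0 (S = 55): V_0 = 1/1.01·[0.3467·5.6881 + 0.6533·21.4334] = 15.8169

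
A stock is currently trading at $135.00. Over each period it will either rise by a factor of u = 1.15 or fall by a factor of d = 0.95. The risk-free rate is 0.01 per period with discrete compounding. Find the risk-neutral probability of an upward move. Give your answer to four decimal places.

Risk-neutral probability p = (1 + 0.01 − 0.95)/(1.15 − 0.95) = 0.0600/0.2000 = 0.3000

p = 0.3000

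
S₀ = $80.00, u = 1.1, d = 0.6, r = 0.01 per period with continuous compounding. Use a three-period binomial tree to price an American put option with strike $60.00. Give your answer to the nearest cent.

Risk-neutral probability p = (e^0.01 − 0.6)/(1.1 − 0.6) = 0.4101/0.5000 = 0.8201
Terminal stock prices: S_uuu = 106.5, S_uud = 58.08, S_udd = 31.68, S_ddd = 17.28
Terminal payoffs (K − S): max(-46.48, 0) = 0, max(1.92, 0) = 1.92, max(28.32, 0) = 28.32, max(42.72, 0) = 42.72
Node uu (S = 96.8): continuation = e^(−0.01)·[0.8201·0.0000 + 0.1799·1.9200] = 0.3420; exercise value = 0.0000 ≤ continuation, so V_uu = 0.3420
Node ud (S = 52.8): continuation = e^(−0.01)·[0.8201·1.9200 + 0.1799·28.3200] = 6.6030; exercise value = 7.2000 > continuation, so V_ud = 7.2000 (exercise)
Node dd (S = 28.8): continuation = e^(−0.01)·[0.8201·28.3200 + 0.1799·42.7200] = 30.6030; exercise value = 31.2000 > continuation, so V_dd = 31.2000 (exercise)
Node u (S = 88): continuation = e^(−0.01)·[0.8201·0.3420 + 0.1799·7.2000] = 1.5600; exercise value = 0.0000 ≤ continuation, so V_u = 1.5600
Node d (S = 48): continuation = e^(−0.01)·[0.8201·7.2000 + 0.1799·31.2000] = 11.4030; exercise value = 12.0000 > continuation, so V_d = 12.0000 (exercise)
Node 0 (S = 80): continuation = e^(−0.01)·[0.8201·1.5600 + 0.1799·12.0000] = 3.4040; exercise value = 0.0000 ≤ continuation, so V_0 = 3.4040

$3.40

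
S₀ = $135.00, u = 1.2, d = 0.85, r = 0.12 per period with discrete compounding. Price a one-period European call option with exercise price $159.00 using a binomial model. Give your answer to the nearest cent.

Risk-neutral probability p = (1 + 0.12 − 0.85)/(1.2 − 0.85) = 0.2700/0.3500 = 0.7714
Terminal stock prices: S_u = 162, S_d = 114.8
Terminal payoffs (S − K): max(3, 0) = 3, max(-44.25, 0) = 0
Node 0 (S = 135): V_0 = 1/1.12·[0.7714·3.0000 + 0.2286·0.0000] = 2.0663

$2.07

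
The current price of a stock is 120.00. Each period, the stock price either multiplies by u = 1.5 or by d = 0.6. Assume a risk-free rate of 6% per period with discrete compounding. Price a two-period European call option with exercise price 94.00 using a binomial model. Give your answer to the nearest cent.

47.15

Risk-neutral probability p = (1 + 0.06 − 0.6)/(1.5 − 0.6) = 0.4600/0.9000 = 0.5111
Terminal stock prices: S_uu = 270, S_ud = 108, S_dd = 43.2
Terminal payoffs (S − K): max(176, 0) = 176, max(14, 0) = 14, max(-50.8, 0) = 0
Node u (S = 180): V_u = 1/1.06·[0.5111·176.0000 + 0.4889·14.0000] = 91.3208
Node d (S = 72): V_d = 1/1.06·[0.5111·14.0000 + 0.4889·0.0000] = 6.7505
Node 0 (S = 120): V_0 = 1/1.06·[0.5111·91.3208 + 0.4889·6.7505] = 47.1465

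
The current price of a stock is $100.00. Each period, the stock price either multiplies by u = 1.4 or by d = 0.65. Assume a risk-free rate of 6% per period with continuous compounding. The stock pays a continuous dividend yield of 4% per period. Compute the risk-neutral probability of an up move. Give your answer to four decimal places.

p = 0.4936

Per-period risk-free factor R = e^0.06 = 1.0618; dividend-adjusted growth = e^(0.06−0.04) = 1.0202.
Risk-neutral probability p = (1.0202 − 0.65)/(1.4 − 0.65) = 0.3702/0.7500 = 0.4936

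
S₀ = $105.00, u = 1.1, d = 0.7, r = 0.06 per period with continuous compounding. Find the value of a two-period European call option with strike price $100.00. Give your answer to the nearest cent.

$19.63

Risk-neutral probability p = (e^0.06 − 0.7)/(1.1 − 0.7) = 0.3618/0.4000 = 0.9046
Terminal stock prices: S_uu = 127.1, S_ud = 80.85, S_dd = 51.45
Terminal payoffs (S − K): max(27.05, 0) = 27.05, max(-19.15, 0) = 0, max(-48.55, 0) = 0
Node u (S = 115.5): V_u = e^(−0.06)·[0.9046·27.0500 + 0.0954·0.0000] = 23.0442
Node d (S = 73.5): V_d = e^(−0.06)·[0.9046·0.0000 + 0.0954·0.0000] = 0.0000
Node 0 (S = 105): V_0 = e^(−0.06)·[0.9046·23.0442 + 0.0954·0.0000] = 19.6317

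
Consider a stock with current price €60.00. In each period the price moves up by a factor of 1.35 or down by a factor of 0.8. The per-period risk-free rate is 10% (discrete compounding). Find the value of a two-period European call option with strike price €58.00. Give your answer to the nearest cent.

Risk-neutral probability p = (1 + 0.1 − 0.8)/(1.35 − 0.8) = 0.3000/0.5500 = 0.5455
Terminal stock prices: S_uu = 109.4, S_ud = 64.8, S_dd = 38.4
Terminal payoffs (S − K): max(51.35, 0) = 51.35, max(6.8, 0) = 6.8, max(-19.6, 0) = 0
Node u (S = 81): V_u = 1/1.1·[0.5455·51.3500 + 0.4545·6.8000] = 28.2727
Node d (S = 48): V_d = 1/1.1·[0.5455·6.8000 + 0.4545·0.0000] = 3.3719
Node 0 (S = 60): V_0 = 1/1.1·[0.5455·28.2727 + 0.4545·3.3719] = 15.4129

€15.41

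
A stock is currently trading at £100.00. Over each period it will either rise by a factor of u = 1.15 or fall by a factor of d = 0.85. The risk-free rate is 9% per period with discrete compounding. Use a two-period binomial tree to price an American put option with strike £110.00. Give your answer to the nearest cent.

£10.00

Risk-neutral probability p = (1 + 0.09 − 0.85)/(1.15 − 0.85) = 0.2400/0.3000 = 0.8000
Terminal stock prices: S_uu = 132.2, S_ud = 97.75, S_dd = 72.25
Terminal payoffs (K − S): max(-22.25, 0) = 0, max(12.25, 0) = 12.25, max(37.75, 0) = 37.75
Node u (S = 115): continuation = 1/1.09·[0.8000·0.0000 + 0.2000·12.2500] = 2.2477; exercise value = 0.0000 ≤ continuation, so V_u = 2.2477
Node d (S = 85): continuation = 1/1.09·[0.8000·12.2500 + 0.2000·37.7500] = 15.9174; exercise value = 25.0000 > continuation, so V_d = 25.0000 (exercise)
Node 0 (S = 100): continuation = 1/1.09·[0.8000·2.2477 + 0.2000·25.0000] = 6.2368; exercise value = 10.0000 > continuation, so V_0 = 10.0000 (exercise)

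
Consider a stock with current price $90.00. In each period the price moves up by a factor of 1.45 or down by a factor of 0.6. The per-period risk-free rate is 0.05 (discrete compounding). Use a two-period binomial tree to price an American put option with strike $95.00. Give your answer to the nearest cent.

$22.15

Risk-neutral probability p = (1 + 0.05 − 0.6)/(1.45 − 0.6) = 0.4500/0.8500 = 0.5294
Terminal stock prices: S_uu = 189.2, S_ud = 78.3, S_dd = 32.4
Terminal payoffs (K − S): max(-94.22, 0) = 0, max(16.7, 0) = 16.7, max(62.6, 0) = 62.6
Node u (S = 130.5): continuation = 1/1.05·[0.5294·0.0000 + 0.4706·16.7000] = 7.4846; exercise value = 0.0000 ≤ continuation, so V_u = 7.4846
Node d (S = 54): continuation = 1/1.05·[0.5294·16.7000 + 0.4706·62.6000] = 36.4762; exercise value = 41.0000 > continuation, so V_d = 41.0000 (exercise)
Node 0 (S = 90): continuation = 1/1.05·[0.5294·7.4846 + 0.4706·41.0000] = 22.1491; exercise value = 5.0000 ≤ continuation, so V_0 = 22.1491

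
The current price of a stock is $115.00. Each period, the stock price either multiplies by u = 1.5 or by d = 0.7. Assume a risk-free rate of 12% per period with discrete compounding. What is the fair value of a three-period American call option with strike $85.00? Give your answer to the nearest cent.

Risk-neutral probability p = (1 + 0.12 − 0.7)/(1.5 − 0.7) = 0.4200/0.8000 = 0.5250
Terminal stock prices: S_uuu = 388.1, S_uud = 181.1, S_udd = 84.52, S_ddd = 39.44
Terminal payoffs (S − K): max(303.1, 0) = 303.1, max(96.12, 0) = 96.12, max(-0.475, 0) = 0, max(-45.56, 0) = 0
Node uu (S = 258.8): continuation = 1/1.12·[0.5250·303.1250 + 0.4750·96.1250] = 182.8571; exercise value = 173.7500 ≤ continuation, so V_uu = 182.8571
Node ud (S = 120.7): continuation = 1/1.12·[0.5250·96.1250 + 0.4750·0.0000] = 45.0586; exercise value = 35.7500 ≤ continuation, so V_ud = 45.0586
Node dd (S = 56.35): continuation = 1/1.12·[0.5250·0.0000 + 0.4750·0.0000] = 0.0000; exercise value = 0.0000 ≤ continuation, so V_dd = 0.0000
Node u (S = 172.5): continuation = 1/1.12·[0.5250·182.8571 + 0.4750·45.0586] = 104.8240; exercise value = 87.5000 ≤ continuation, so V_u = 104.8240
Node d (S = 80.5): continuation = 1/1.12·[0.5250·45.0586 + 0.4750·0.0000] = 21.1212; exercise value = 0.0000 ≤ continuation, so V_d = 21.1212
Node 0 (S = 115): continuation = 1/1.12·[0.5250·104.8240 + 0.4750·21.1212] = 58.0939; exercise value = 30.0000 ≤ continuation, so V_0 = 58.0939

$58.09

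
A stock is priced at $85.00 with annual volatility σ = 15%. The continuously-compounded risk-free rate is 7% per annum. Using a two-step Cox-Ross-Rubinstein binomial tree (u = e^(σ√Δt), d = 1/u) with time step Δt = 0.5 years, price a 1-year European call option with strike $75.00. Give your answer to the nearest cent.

CRR parameters: u = e^(σ√Δt) = e^(0.15·√0.5) = 1.1119, d = 1/u = 0.8994
Per-period rate: rΔt = 0.07·0.5 = 0.035, so R = e^0.035 = 1.0356
Risk-neutral probability p = (e^0.035 − 0.8994)/(1.1119 − 0.8994) = 0.1363/0.2125 = 0.6411
Terminal stock prices: S_uu = 105.1, S_ud = 85, S_dd = 68.75
Terminal payoffs (S − K): max(30.09, 0) = 30.09, max(10, 0) = 10, max(-6.247, 0) = 0
Node u (S = 94.51): V_u = e^(−0.035)·[0.6411·30.0864 + 0.3589·10.0000] = 22.0907
Node d (S = 76.45): V_d = e^(−0.035)·[0.6411·10.0000 + 0.3589·0.0000] = 6.1906
Node 0 (S = 85): V_0 = e^(−0.035)·[0.6411·22.0907 + 0.3589·6.1906] = 15.8207

$15.82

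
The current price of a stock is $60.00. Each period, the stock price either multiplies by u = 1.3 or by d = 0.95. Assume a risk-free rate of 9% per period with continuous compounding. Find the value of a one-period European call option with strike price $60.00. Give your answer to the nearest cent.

$6.78

Risk-neutral probability p = (e^0.09 − 0.95)/(1.3 − 0.95) = 0.1442/0.3500 = 0.4119
Terminal stock prices: S_u = 78, S_d = 57
Terminal payoffs (S − K): max(18, 0) = 18, max(-3, 0) = 0
Node 0 (S = 60): V_0 = e^(−0.09)·[0.4119·18.0000 + 0.5881·0.0000] = 6.7765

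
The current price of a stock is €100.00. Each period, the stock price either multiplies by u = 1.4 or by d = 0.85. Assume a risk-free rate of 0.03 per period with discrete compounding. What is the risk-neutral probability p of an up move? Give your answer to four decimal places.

Risk-neutral probability p = (1 + 0.03 − 0.85)/(1.4 − 0.85) = 0.1800/0.5500 = 0.3273

p = 0.3273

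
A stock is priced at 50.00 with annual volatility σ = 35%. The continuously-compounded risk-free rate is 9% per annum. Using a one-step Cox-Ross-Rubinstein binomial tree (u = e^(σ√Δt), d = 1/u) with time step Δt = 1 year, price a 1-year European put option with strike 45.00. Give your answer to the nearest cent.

CRR parameters: u = e^(σ√Δt) = e^(0.35·√1) = 1.4191, d = 1/u = 0.7047
Per-period rate: rΔt = 0.09·1 = 0.09, so R = e^0.09 = 1.0942
Risk-neutral probability p = (e^0.09 − 0.7047)/(1.4191 − 0.7047) = 0.3895/0.7144 = 0.5452
Terminal stock prices: S_u = 70.95, S_d = 35.23
Terminal payoffs (K − S): max(-25.95, 0) = 0, max(9.766, 0) = 9.766
Node 0 (S = 50): V_0 = e^(−0.09)·[0.5452·0.0000 + 0.4548·9.7656] = 4.0590

4.06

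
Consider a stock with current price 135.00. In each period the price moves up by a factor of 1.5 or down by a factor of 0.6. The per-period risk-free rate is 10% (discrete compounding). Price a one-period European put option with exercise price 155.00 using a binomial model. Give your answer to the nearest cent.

29.90

Risk-neutral probability p = (1 + 0.1 − 0.6)/(1.5 − 0.6) = 0.5000/0.9000 = 0.5556
Terminal stock prices: S_u = 202.5, S_d = 81
Terminal payoffs (K − S): max(-47.5, 0) = 0, max(74, 0) = 74
Node 0 (S = 135): V_0 = 1/1.1·[0.5556·0.0000 + 0.4444·74.0000] = 29.8990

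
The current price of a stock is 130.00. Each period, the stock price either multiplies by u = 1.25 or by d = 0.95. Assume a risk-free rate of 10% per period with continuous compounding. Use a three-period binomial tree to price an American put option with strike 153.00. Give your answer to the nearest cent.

23.00

Risk-neutral probability p = (e^0.1 − 0.95)/(1.25 − 0.95) = 0.1552/0.3000 = 0.5172
Terminal stock prices: S_uuu = 253.9, S_uud = 193, S_udd = 146.7, S_ddd = 111.5
Terminal payoffs (K − S): max(-100.9, 0) = 0, max(-39.97, 0) = 0, max(6.344, 0) = 6.344, max(41.54, 0) = 41.54
Node uu (S = 203.1): continuation = e^(−0.1)·[0.5172·0.0000 + 0.4828·0.0000] = 0.0000; exercise value = 0.0000 ≤ continuation, so V_uu = 0.0000
Node ud (S = 154.4): continuation = e^(−0.1)·[0.5172·0.0000 + 0.4828·6.3438] = 2.7711; exercise value = 0.0000 ≤ continuation, so V_ud = 2.7711
Node dd (S = 117.3): continuation = e^(−0.1)·[0.5172·6.3438 + 0.4828·41.5413] = 21.1151; exercise value = 35.6750 > continuation, so V_dd = 35.6750 (exercise)
Node u (S = 162.5): continuation = e^(−0.1)·[0.5172·0.0000 + 0.4828·2.7711] = 1.2105; exercise value = 0.0000 ≤ continuation, so V_u = 1.2105
Node d (S = 123.5): continuation = e^(−0.1)·[0.5172·2.7711 + 0.4828·35.6750] = 16.8806; exercise value = 29.5000 > continuation, so V_d = 29.5000 (exercise)
Node 0 (S = 130): continuation = e^(−0.1)·[0.5172·1.2105 + 0.4828·29.5000] = 13.4528; exercise value = 23.0000 > continuation, so V_0 = 23.0000 (exercise)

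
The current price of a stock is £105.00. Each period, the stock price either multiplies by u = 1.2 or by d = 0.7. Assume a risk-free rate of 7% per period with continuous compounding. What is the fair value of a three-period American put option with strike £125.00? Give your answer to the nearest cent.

Risk-neutral probability p = (e^0.07 − 0.7)/(1.2 − 0.7) = 0.3725/0.5000 = 0.7450
Terminal stock prices: S_uuu = 181.4, S_uud = 105.8, S_udd = 61.74, S_ddd = 36.01
Terminal payoffs (K − S): max(-56.44, 0) = 0, max(19.16, 0) = 19.16, max(63.26, 0) = 63.26, max(88.99, 0) = 88.99
Node uu (S = 151.2): continuation = e^(−0.07)·[0.7450·0.0000 + 0.2550·19.1600] = 4.5552; exercise value = 0.0000 ≤ continuation, so V_uu = 4.5552
Node ud (S = 88.2): continuation = e^(−0.07)·[0.7450·19.1600 + 0.2550·63.2600] = 28.3492; exercise value = 36.8000 > continuation, so V_ud = 36.8000 (exercise)
Node dd (S = 51.45): continuation = e^(−0.07)·[0.7450·63.2600 + 0.2550·88.9850] = 65.0992; exercise value = 73.5500 > continuation, so V_dd = 73.5500 (exercise)
Node u (S = 126): continuation = e^(−0.07)·[0.7450·4.5552 + 0.2550·36.8000] = 11.9133; exercise value = 0.0000 ≤ continuation, so V_u = 11.9133
Node d (S = 73.5): continuation = e^(−0.07)·[0.7450·36.8000 + 0.2550·73.5500] = 43.0492; exercise value = 51.5000 > continuation, so V_d = 51.5000 (exercise)
Node 0 (S = 105): continuation = e^(−0.07)·[0.7450·11.9133 + 0.2550·51.5000] = 20.5194; exercise value = 20.0000 ≤ continuation, so V_0 = 20.5194

£20.52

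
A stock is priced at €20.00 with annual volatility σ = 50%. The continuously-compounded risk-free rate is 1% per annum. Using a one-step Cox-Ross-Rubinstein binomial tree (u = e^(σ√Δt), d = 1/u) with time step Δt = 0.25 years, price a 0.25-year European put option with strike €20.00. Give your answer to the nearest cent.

€2.46

CRR parameters: u = e^(σ√Δt) = e^(0.5·√0.25) = 1.2840, d = 1/u = 0.7788
Per-period rate: rΔt = 0.01·0.25 = 0.0025, so R = e^0.0025 = 1.0025
Risk-neutral probability p = (e^0.0025 − 0.7788)/(1.2840 − 0.7788) = 0.2237/0.5052 = 0.4428
Terminal stock prices: S_u = 25.68, S_d = 15.58
Terminal payoffs (K − S): max(-5.681, 0) = 0, max(4.424, 0) = 4.424
Node 0 (S = 20): V_0 = e^(−0.0025)·[0.4428·0.0000 + 0.5572·4.4240] = 2.4590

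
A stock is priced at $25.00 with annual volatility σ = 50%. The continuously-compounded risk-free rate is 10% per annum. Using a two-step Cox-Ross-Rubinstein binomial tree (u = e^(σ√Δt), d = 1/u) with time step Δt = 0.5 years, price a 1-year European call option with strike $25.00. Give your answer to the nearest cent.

CRR parameters: u = e^(σ√Δt) = e^(0.5·√0.5) = 1.4241, d = 1/u = 0.7022
Per-period rate: rΔt = 0.1·0.5 = 0.05, so R = e^0.05 = 1.0513
Risk-neutral probability p = (e^0.05 − 0.7022)/(1.4241 − 0.7022) = 0.3491/0.7219 = 0.4835
Terminal stock prices: S_uu = 50.7, S_ud = 25, S_dd = 12.33
Terminal payoffs (S − K): max(25.7, 0) = 25.7, max(0, 0) = 0, max(-12.67, 0) = 0
Node u (S = 35.6): V_u = e^(−0.05)·[0.4835·25.7029 + 0.5165·0.0000] = 11.8222
Node d (S = 17.55): V_d = e^(−0.05)·[0.4835·0.0000 + 0.5165·0.0000] = 0.0000
Node 0 (S = 25): V_0 = e^(−0.05)·[0.4835·11.8222 + 0.5165·0.0000] = 5.4377

$5.44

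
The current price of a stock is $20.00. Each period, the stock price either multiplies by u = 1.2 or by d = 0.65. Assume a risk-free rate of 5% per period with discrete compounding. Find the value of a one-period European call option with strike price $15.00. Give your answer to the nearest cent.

Risk-neutral probability p = (1 + 0.05 − 0.65)/(1.2 − 0.65) = 0.4000/0.5500 = 0.7273
Terminal stock prices: S_u = 24, S_d = 13
Terminal payoffs (S − K): max(9, 0) = 9, max(-2, 0) = 0
Node 0 (S = 20): V_0 = 1/1.05·[0.7273·9.0000 + 0.2727·0.0000] = 6.2338

$6.23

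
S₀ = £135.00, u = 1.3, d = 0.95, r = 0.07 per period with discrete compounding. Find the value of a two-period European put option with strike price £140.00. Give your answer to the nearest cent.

£6.85

Risk-neutral probability p = (1 + 0.07 − 0.95)/(1.3 − 0.95) = 0.1200/0.3500 = 0.3429
Terminal stock prices: S_uu = 228.2, S_ud = 166.7, S_dd = 121.8
Terminal payoffs (K − S): max(-88.15, 0) = 0, max(-26.72, 0) = 0, max(18.16, 0) = 18.16
Node u (S = 175.5): V_u = 1/1.07·[0.3429·0.0000 + 0.6571·0.0000] = 0.0000
Node d (S = 128.2): V_d = 1/1.07·[0.3429·0.0000 + 0.6571·18.1625] = 11.1545
Node 0 (S = 135): V_0 = 1/1.07·[0.3429·0.0000 + 0.6571·11.1545] = 6.8506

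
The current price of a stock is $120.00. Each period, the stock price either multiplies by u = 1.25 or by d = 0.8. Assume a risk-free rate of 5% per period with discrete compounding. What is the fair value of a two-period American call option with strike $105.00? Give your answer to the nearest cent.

Risk-neutral probability p = (1 + 0.05 − 0.8)/(1.25 − 0.8) = 0.2500/0.4500 = 0.5556
Terminal stock prices: S_uu = 187.5, S_ud = 120, S_dd = 76.8
Terminal payoffs (S − K): max(82.5, 0) = 82.5, max(15, 0) = 15, max(-28.2, 0) = 0
Node u (S = 150): continuation = 1/1.05·[0.5556·82.5000 + 0.4444·15.0000] = 50.0000; exercise value = 45.0000 ≤ continuation, so V_u = 50.0000
Node d (S = 96): continuation = 1/1.05·[0.5556·15.0000 + 0.4444·0.0000] = 7.9365; exercise value = 0.0000 ≤ continuation, so V_d = 7.9365
Node 0 (S = 120): continuation = 1/1.05·[0.5556·50.0000 + 0.4444·7.9365] = 29.8144; exercise value = 15.0000 ≤ continuation, so V_0 = 29.8144

$29.81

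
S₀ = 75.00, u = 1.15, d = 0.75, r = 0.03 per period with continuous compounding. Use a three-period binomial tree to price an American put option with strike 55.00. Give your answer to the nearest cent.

1.82

Risk-neutral probability p = (e^0.03 − 0.75)/(1.15 − 0.75) = 0.2805/0.4000 = 0.7011
Terminal stock prices: S_uuu = 114.1, S_uud = 74.39, S_udd = 48.52, S_ddd = 31.64
Terminal payoffs (K − S): max(-59.07, 0) = 0, max(-19.39, 0) = 0, max(6.484, 0) = 6.484, max(23.36, 0) = 23.36
Node uu (S = 99.19): continuation = e^(−0.03)·[0.7011·0.0000 + 0.2989·0.0000] = 0.0000; exercise value = 0.0000 ≤ continuation, so V_uu = 0.0000
Node ud (S = 64.69): continuation = e^(−0.03)·[0.7011·0.0000 + 0.2989·6.4844] = 1.8807; exercise value = 0.0000 ≤ continuation, so V_ud = 1.8807
Node dd (S = 42.19): continuation = e^(−0.03)·[0.7011·6.4844 + 0.2989·23.3594] = 11.1870; exercise value = 12.8125 > continuation, so V_dd = 12.8125 (exercise)
Node u (S = 86.25): continuation = e^(−0.03)·[0.7011·0.0000 + 0.2989·1.8807] = 0.5455; exercise value = 0.0000 ≤ continuation, so V_u = 0.5455
Node d (S = 56.25): continuation = e^(−0.03)·[0.7011·1.8807 + 0.2989·12.8125] = 4.9957; exercise value = 0.0000 ≤ continuation, so V_d = 4.9957
Node 0 (S = 75): continuation = e^(−0.03)·[0.7011·0.5455 + 0.2989·4.9957] = 1.8200; exercise value = 0.0000 ≤ continuation, so V_0 = 1.8200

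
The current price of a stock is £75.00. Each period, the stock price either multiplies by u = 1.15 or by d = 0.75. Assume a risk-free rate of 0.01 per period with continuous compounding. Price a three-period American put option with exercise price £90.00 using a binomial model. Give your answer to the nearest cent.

Risk-neutral probability p = (e^0.01 − 0.75)/(1.15 − 0.75) = 0.2601/0.4000 = 0.6501
Terminal stock prices: S_uuu = 114.1, S_uud = 74.39, S_udd = 48.52, S_ddd = 31.64
Terminal payoffs (K − S): max(-24.07, 0) = 0, max(15.61, 0) = 15.61, max(41.48, 0) = 41.48, max(58.36, 0) = 58.36
Node uu (S = 99.19): continuation = e^(−0.01)·[0.6501·0.0000 + 0.3499·15.6094] = 5.4070; exercise value = 0.0000 ≤ continuation, so V_uu = 5.4070
Node ud (S = 64.69): continuation = e^(−0.01)·[0.6501·15.6094 + 0.3499·41.4844] = 24.4170; exercise value = 25.3125 > continuation, so V_ud = 25.3125 (exercise)
Node dd (S = 42.19): continuation = e^(−0.01)·[0.6501·41.4844 + 0.3499·58.3594] = 46.9170; exercise value = 47.8125 > continuation, so V_dd = 47.8125 (exercise)
Node u (S = 86.25): continuation = e^(−0.01)·[0.6501·5.4070 + 0.3499·25.3125] = 12.2483; exercise value = 3.7500 ≤ continuation, so V_u = 12.2483
Node d (S = 56.25): continuation = e^(−0.01)·[0.6501·25.3125 + 0.3499·47.8125] = 32.8545; exercise value = 33.7500 > continuation, so V_d = 33.7500 (exercise)
Node 0 (S = 75): continuation = e^(−0.01)·[0.6501·12.2483 + 0.3499·33.7500] = 19.5745; exercise value = 15.0000 ≤ continuation, so V_0 = 19.5745

£19.57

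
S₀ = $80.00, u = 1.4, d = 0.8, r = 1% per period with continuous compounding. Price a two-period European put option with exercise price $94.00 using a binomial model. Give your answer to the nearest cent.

$19.68

Risk-neutral probability p = (e^0.01 − 0.8)/(1.4 − 0.8) = 0.2101/0.6000 = 0.3501
Terminal stock prices: S_uu = 156.8, S_ud = 89.6, S_dd = 51.2
Terminal payoffs (K − S): max(-62.8, 0) = 0, max(4.4, 0) = 4.4, max(42.8, 0) = 42.8
Node u (S = 112): V_u = e^(−0.01)·[0.3501·0.0000 + 0.6499·4.4000] = 2.8312
Node d (S = 64): V_d = e^(−0.01)·[0.3501·4.4000 + 0.6499·42.8000] = 29.0647
Node 0 (S = 80): V_0 = e^(−0.01)·[0.3501·2.8312 + 0.6499·29.0647] = 19.6829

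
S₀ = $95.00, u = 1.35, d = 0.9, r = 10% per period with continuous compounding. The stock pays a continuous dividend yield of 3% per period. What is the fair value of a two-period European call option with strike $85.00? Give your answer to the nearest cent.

Per-period risk-free factor R = e^0.1 = 1.1052; dividend-adjusted growth = e^(0.1−0.03) = 1.0725.
Risk-neutral probability p = (1.0725 − 0.9)/(1.35 − 0.9) = 0.1725/0.4500 = 0.3834
Terminal stock prices: S_uu = 173.1, S_ud = 115.4, S_dd = 76.95
Terminal payoffs (S − K): max(88.14, 0) = 88.14, max(30.42, 0) = 30.42, max(-8.05, 0) = 0
Node u (S = 128.2): V_u = e^(−0.1)·[0.3834·88.1375 + 0.6166·30.4250] = 47.5485
Node d (S = 85.5): V_d = e^(−0.1)·[0.3834·30.4250 + 0.6166·0.0000] = 10.5535
Node 0 (S = 95): V_0 = e^(−0.1)·[0.3834·47.5485 + 0.6166·10.5535] = 22.3817

$22.38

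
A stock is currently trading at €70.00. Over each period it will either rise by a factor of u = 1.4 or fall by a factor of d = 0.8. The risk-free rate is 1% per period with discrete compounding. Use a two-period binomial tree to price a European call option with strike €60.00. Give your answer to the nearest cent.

€17.48

Risk-neutral probability p = (1 + 0.01 − 0.8)/(1.4 − 0.8) = 0.2100/0.6000 = 0.3500
Terminal stock prices: S_uu = 137.2, S_ud = 78.4, S_dd = 44.8
Terminal payoffs (S − K): max(77.2, 0) = 77.2, max(18.4, 0) = 18.4, max(-15.2, 0) = 0
Node u (S = 98): V_u = 1/1.01·[0.3500·77.2000 + 0.6500·18.4000] = 38.5941
Node d (S = 56): V_d = 1/1.01·[0.3500·18.4000 + 0.6500·0.0000] = 6.3762
Node 0 (S = 70): V_0 = 1/1.01·[0.3500·38.5941 + 0.6500·6.3762] = 17.4777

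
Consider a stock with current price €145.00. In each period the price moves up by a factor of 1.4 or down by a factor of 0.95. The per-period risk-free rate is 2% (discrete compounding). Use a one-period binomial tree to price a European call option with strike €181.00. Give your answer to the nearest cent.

€3.36

Risk-neutral probability p = (1 + 0.02 − 0.95)/(1.4 − 0.95) = 0.0700/0.4500 = 0.1556
Terminal stock prices: S_u = 203, S_d = 137.8
Terminal payoffs (S − K): max(22, 0) = 22, max(-43.25, 0) = 0
Node 0 (S = 145): V_0 = 1/1.02·[0.1556·22.0000 + 0.8444·0.0000] = 3.3551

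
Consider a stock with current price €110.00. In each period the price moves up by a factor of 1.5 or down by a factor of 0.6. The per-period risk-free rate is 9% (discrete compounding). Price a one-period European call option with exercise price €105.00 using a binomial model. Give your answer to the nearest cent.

Risk-neutral probability p = (1 + 0.09 − 0.6)/(1.5 − 0.6) = 0.4900/0.9000 = 0.5444
Terminal stock prices: S_u = 165, S_d = 66
Terminal payoffs (S − K): max(60, 0) = 60, max(-39, 0) = 0
Node 0 (S = 110): V_0 = 1/1.09·[0.5444·60.0000 + 0.4556·0.0000] = 29.9694

€29.97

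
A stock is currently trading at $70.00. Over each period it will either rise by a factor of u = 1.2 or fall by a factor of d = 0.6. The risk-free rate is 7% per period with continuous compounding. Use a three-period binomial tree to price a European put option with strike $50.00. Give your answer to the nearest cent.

$1.98

Risk-neutral probability p = (e^0.07 − 0.6)/(1.2 − 0.6) = 0.4725/0.6000 = 0.7875
Terminal stock prices: S_uuu = 121, S_uud = 60.48, S_udd = 30.24, S_ddd = 15.12
Terminal payoffs (K − S): max(-70.96, 0) = 0, max(-10.48, 0) = 0, max(19.76, 0) = 19.76, max(34.88, 0) = 34.88
Node uu (S = 100.8): V_uu = e^(−0.07)·[0.7875·0.0000 + 0.2125·0.0000] = 0.0000
Node ud (S = 50.4): V_ud = e^(−0.07)·[0.7875·0.0000 + 0.2125·19.7600] = 3.9149
Node dd (S = 25.2): V_dd = e^(−0.07)·[0.7875·19.7600 + 0.2125·34.8800] = 21.4197
Node u (S = 84): V_u = e^(−0.07)·[0.7875·0.0000 + 0.2125·3.9149] = 0.7756
Node d (S = 42): V_d = e^(−0.07)·[0.7875·3.9149 + 0.2125·21.4197] = 7.1183
Node 0 (S = 70): V_0 = e^(−0.07)·[0.7875·0.7756 + 0.2125·7.1183] = 1.9798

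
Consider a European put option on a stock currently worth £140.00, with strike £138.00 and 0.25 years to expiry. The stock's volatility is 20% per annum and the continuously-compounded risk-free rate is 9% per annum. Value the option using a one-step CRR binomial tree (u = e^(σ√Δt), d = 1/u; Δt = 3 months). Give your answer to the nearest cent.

£4.55

CRR parameters: u = e^(σ√Δt) = e^(0.2·√0.25) = 1.1052, d = 1/u = 0.9048
Per-period rate: rΔt = 0.09·0.25 = 0.0225, so R = e^0.0225 = 1.0228
Risk-neutral probability p = (e^0.0225 − 0.9048)/(1.1052 − 0.9048) = 0.1179/0.2003 = 0.5886
Terminal stock prices: S_u = 154.7, S_d = 126.7
Terminal payoffs (K − S): max(-16.72, 0) = 0, max(11.32, 0) = 11.32
Node 0 (S = 140): V_0 = e^(−0.0225)·[0.5886·0.0000 + 0.4114·11.3228] = 4.5545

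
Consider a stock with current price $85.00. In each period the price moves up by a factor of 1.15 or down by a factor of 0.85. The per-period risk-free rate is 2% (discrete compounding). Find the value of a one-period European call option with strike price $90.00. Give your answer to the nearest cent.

$4.31

Risk-neutral probability p = (1 + 0.02 − 0.85)/(1.15 − 0.85) = 0.1700/0.3000 = 0.5667
Terminal stock prices: S_u = 97.75, S_d = 72.25
Terminal payoffs (S − K): max(7.75, 0) = 7.75, max(-17.75, 0) = 0
Node 0 (S = 85): V_0 = 1/1.02·[0.5667·7.7500 + 0.4333·0.0000] = 4.3056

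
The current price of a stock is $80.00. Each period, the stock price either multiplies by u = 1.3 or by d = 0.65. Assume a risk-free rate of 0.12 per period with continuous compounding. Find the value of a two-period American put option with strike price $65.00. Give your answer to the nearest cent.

Risk-neutral probability p = (e^0.12 − 0.65)/(1.3 − 0.65) = 0.4775/0.6500 = 0.7346
Terminal stock prices: S_uu = 135.2, S_ud = 67.6, S_dd = 33.8
Terminal payoffs (K − S): max(-70.2, 0) = 0, max(-2.6, 0) = 0, max(31.2, 0) = 31.2
Node u (S = 104): continuation = e^(−0.12)·[0.7346·0.0000 + 0.2654·0.0000] = 0.0000; exercise value = 0.0000 ≤ continuation, so V_u = 0.0000
Node d (S = 52): continuation = e^(−0.12)·[0.7346·0.0000 + 0.2654·31.2000] = 7.3438; exercise value = 13.0000 > continuation, so V_d = 13.0000 (exercise)
Node 0 (S = 80): continuation = e^(−0.12)·[0.7346·0.0000 + 0.2654·13.0000] = 3.0599; exercise value = 0.0000 ≤ continuation, so V_0 = 3.0599

$3.06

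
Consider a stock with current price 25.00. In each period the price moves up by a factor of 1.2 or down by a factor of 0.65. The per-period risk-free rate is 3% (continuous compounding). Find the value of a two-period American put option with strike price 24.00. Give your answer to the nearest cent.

Risk-neutral probability p = (e^0.03 − 0.65)/(1.2 − 0.65) = 0.3805/0.5500 = 0.6917
Terminal stock prices: S_uu = 36, S_ud = 19.5, S_dd = 10.56
Terminal payoffs (K − S): max(-12, 0) = 0, max(4.5, 0) = 4.5, max(13.44, 0) = 13.44
Node u (S = 30): continuation = e^(−0.03)·[0.6917·0.0000 + 0.3083·4.5000] = 1.3462; exercise value = 0.0000 ≤ continuation, so V_u = 1.3462
Node d (S = 16.25): continuation = e^(−0.03)·[0.6917·4.5000 + 0.3083·13.4375] = 7.0407; exercise value = 7.7500 > continuation, so V_d = 7.7500 (exercise)
Node 0 (S = 25): continuation = e^(−0.03)·[0.6917·1.3462 + 0.3083·7.7500] = 3.2221; exercise value = 0.0000 ≤ continuation, so V_0 = 3.2221

3.22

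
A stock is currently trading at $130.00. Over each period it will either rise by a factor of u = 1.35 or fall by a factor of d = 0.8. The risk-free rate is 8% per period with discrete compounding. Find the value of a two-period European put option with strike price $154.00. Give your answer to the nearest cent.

Risk-neutral probability p = (1 + 0.08 − 0.8)/(1.35 − 0.8) = 0.2800/0.5500 = 0.5091
Terminal stock prices: S_uu = 236.9, S_ud = 140.4, S_dd = 83.2
Terminal payoffs (K − S): max(-82.93, 0) = 0, max(13.6, 0) = 13.6, max(70.8, 0) = 70.8
Node u (S = 175.5): V_u = 1/1.08·[0.5091·0.0000 + 0.4909·13.6000] = 6.1818
Node d (S = 104): V_d = 1/1.08·[0.5091·13.6000 + 0.4909·70.8000] = 38.5926
Node 0 (S = 130): V_0 = 1/1.08·[0.5091·6.1818 + 0.4909·38.5926] = 20.4561

$20.46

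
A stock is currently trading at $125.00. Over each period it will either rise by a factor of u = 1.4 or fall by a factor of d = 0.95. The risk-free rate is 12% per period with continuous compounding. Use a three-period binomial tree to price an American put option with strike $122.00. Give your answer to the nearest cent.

Risk-neutral probability p = (e^0.12 − 0.95)/(1.4 − 0.95) = 0.1775/0.4500 = 0.3944
Terminal stock prices: S_uuu = 343, S_uud = 232.7, S_udd = 157.9, S_ddd = 107.2
Terminal payoffs (K − S): max(-221, 0) = 0, max(-110.7, 0) = 0, max(-35.94, 0) = 0, max(14.83, 0) = 14.83
Node uu (S = 245): continuation = e^(−0.12)·[0.3944·0.0000 + 0.6056·0.0000] = 0.0000; exercise value = 0.0000 ≤ continuation, so V_uu = 0.0000
Node ud (S = 166.2): continuation = e^(−0.12)·[0.3944·0.0000 + 0.6056·0.0000] = 0.0000; exercise value = 0.0000 ≤ continuation, so V_ud = 0.0000
Node dd (S = 112.8): continuation = e^(−0.12)·[0.3944·0.0000 + 0.6056·14.8281] = 7.9640; exercise value = 9.1875 > continuation, so V_dd = 9.1875 (exercise)
Node u (S = 175): continuation = e^(−0.12)·[0.3944·0.0000 + 0.6056·0.0000] = 0.0000; exercise value = 0.0000 ≤ continuation, so V_u = 0.0000
Node d (S = 118.8): continuation = e^(−0.12)·[0.3944·0.0000 + 0.6056·9.1875] = 4.9345; exercise value = 3.2500 ≤ continuation, so V_d = 4.9345
Node 0 (S = 125): continuation = e^(−0.12)·[0.3944·0.0000 + 0.6056·4.9345] = 2.6502; exercise value = 0.0000 ≤ continuation, so V_0 = 2.6502

$2.65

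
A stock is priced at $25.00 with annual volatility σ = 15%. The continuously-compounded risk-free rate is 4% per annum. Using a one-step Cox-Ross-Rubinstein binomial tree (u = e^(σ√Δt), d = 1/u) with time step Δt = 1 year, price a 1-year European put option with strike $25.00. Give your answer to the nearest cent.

CRR parameters: u = e^(σ√Δt) = e^(0.15·√1) = 1.1618, d = 1/u = 0.8607
Per-period rate: rΔt = 0.04·1 = 0.04, so R = e^0.04 = 1.0408
Risk-neutral probability p = (e^0.04 − 0.8607)/(1.1618 − 0.8607) = 0.1801/0.3011 = 0.5981
Terminal stock prices: S_u = 29.05, S_d = 21.52
Terminal payoffs (K − S): max(-4.046, 0) = 0, max(3.482, 0) = 3.482
Node 0 (S = 25): V_0 = e^(−0.04)·[0.5981·0.0000 + 0.4019·3.4823] = 1.3447

$1.34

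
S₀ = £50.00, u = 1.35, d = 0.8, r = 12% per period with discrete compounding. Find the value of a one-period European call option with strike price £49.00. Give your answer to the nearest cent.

Risk-neutral probability p = (1 + 0.12 − 0.8)/(1.35 − 0.8) = 0.3200/0.5500 = 0.5818
Terminal stock prices: S_u = 67.5, S_d = 40
Terminal payoffs (S − K): max(18.5, 0) = 18.5, max(-9, 0) = 0
Node 0 (S = 50): V_0 = 1/1.12·[0.5818·18.5000 + 0.4182·0.0000] = 9.6104

£9.61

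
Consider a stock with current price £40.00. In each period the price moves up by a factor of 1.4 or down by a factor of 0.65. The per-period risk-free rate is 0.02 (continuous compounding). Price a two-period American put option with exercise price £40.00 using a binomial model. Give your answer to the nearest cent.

£7.81

Risk-neutral probability p = (e^0.02 − 0.65)/(1.4 − 0.65) = 0.3702/0.7500 = 0.4936
Terminal stock prices: S_uu = 78.4, S_ud = 36.4, S_dd = 16.9
Terminal payoffs (K − S): max(-38.4, 0) = 0, max(3.6, 0) = 3.6, max(23.1, 0) = 23.1
Node u (S = 56): continuation = e^(−0.02)·[0.4936·0.0000 + 0.5064·3.6000] = 1.7869; exercise value = 0.0000 ≤ continuation, so V_u = 1.7869
Node d (S = 26): continuation = e^(−0.02)·[0.4936·3.6000 + 0.5064·23.1000] = 13.2079; exercise value = 14.0000 > continuation, so V_d = 14.0000 (exercise)
Node 0 (S = 40): continuation = e^(−0.02)·[0.4936·1.7869 + 0.5064·14.0000] = 7.8138; exercise value = 0.0000 ≤ continuation, so V_0 = 7.8138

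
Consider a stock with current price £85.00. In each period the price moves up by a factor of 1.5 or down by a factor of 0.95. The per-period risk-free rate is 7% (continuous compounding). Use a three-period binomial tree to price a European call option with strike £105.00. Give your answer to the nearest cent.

£12.12

Risk-neutral probability p = (e^0.07 − 0.95)/(1.5 − 0.95) = 0.1225/0.5500 = 0.2227
Terminal stock prices: S_uuu = 286.9, S_uud = 181.7, S_udd = 115.1, S_ddd = 72.88
Terminal payoffs (S − K): max(181.9, 0) = 181.9, max(76.69, 0) = 76.69, max(10.07, 0) = 10.07, max(-32.12, 0) = 0
Node uu (S = 191.2): V_uu = e^(−0.07)·[0.2227·181.8750 + 0.7773·76.6875] = 93.3486
Node ud (S = 121.1): V_ud = e^(−0.07)·[0.2227·76.6875 + 0.7773·10.0687] = 23.2236
Node dd (S = 76.71): V_dd = e^(−0.07)·[0.2227·10.0687 + 0.7773·0.0000] = 2.0911
Node u (S = 127.5): V_u = e^(−0.07)·[0.2227·93.3486 + 0.7773·23.2236] = 36.2174
Node d (S = 80.75): V_d = e^(−0.07)·[0.2227·23.2236 + 0.7773·2.0911] = 6.3386
Node 0 (S = 85): V_0 = e^(−0.07)·[0.2227·36.2174 + 0.7773·6.3386] = 12.1154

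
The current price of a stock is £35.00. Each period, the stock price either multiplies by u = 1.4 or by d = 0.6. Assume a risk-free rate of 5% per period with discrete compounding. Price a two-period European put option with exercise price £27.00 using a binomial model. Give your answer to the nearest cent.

Risk-neutral probability p = (1 + 0.05 − 0.6)/(1.4 − 0.6) = 0.4500/0.8000 = 0.5625
Terminal stock prices: S_uu = 68.6, S_ud = 29.4, S_dd = 12.6
Terminal payoffs (K − S): max(-41.6, 0) = 0, max(-2.4, 0) = 0, max(14.4, 0) = 14.4
Node u (S = 49): V_u = 1/1.05·[0.5625·0.0000 + 0.4375·0.0000] = 0.0000
Node d (S = 21): V_d = 1/1.05·[0.5625·0.0000 + 0.4375·14.4000] = 6.0000
Node 0 (S = 35): V_0 = 1/1.05·[0.5625·0.0000 + 0.4375·6.0000] = 2.5000

£2.50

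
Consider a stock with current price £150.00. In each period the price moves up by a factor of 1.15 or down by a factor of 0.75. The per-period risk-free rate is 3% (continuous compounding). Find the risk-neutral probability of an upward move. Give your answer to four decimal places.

p = 0.7011

Risk-neutral probability p = (e^0.03 − 0.75)/(1.15 − 0.75) = 0.2805/0.4000 = 0.7011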